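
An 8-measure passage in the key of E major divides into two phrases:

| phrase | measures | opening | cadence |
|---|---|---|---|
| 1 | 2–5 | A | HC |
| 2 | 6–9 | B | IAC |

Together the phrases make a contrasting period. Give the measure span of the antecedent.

measures 2–5

The phrase ending with the weaker cadence (half cadence) is the antecedent; the one ending more conclusively (imperfect authentic cadence) is the consequent. The antecedent is measures 2–5.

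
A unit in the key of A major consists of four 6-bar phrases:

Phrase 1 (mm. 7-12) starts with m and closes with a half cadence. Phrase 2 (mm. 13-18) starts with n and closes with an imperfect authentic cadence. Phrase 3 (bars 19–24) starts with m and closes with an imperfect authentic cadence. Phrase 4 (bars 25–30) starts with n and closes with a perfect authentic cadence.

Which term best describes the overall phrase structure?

parallel double period

Four phrases in two halves: the first half (measures 7-18) ends with an imperfect authentic cadence, the second (measures 19–30) with a perfect authentic cadence — a large antecedent–consequent pair, i.e. a double period.
Phrase 3 begins with the same material as phrase 1, making it parallel.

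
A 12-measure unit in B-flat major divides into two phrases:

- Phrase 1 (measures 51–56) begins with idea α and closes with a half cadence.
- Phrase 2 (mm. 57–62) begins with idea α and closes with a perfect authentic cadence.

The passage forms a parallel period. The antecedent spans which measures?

The antecedent is the phrase ending with the weaker cadence (half cadence, phrase 1) and the consequent the one ending more conclusively (perfect authentic cadence, phrase 2); the antecedent is mm. 51–56.

measures 51–56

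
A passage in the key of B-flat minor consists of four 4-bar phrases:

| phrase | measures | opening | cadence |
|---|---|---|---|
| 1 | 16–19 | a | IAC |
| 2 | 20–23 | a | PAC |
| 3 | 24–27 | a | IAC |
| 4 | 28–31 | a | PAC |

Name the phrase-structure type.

repeated period

The cadence pattern IAC–PAC–IAC–PAC is weak–strong twice, and phrases 3–4 restate phrases 1–2: a period heard twice, not a double period (which would end weakly at phrase 2).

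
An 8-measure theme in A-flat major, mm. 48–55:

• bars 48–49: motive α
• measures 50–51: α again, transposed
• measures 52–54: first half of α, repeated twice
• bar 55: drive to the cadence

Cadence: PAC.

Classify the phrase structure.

sentence

Basic idea (bars 48-49) + its repetition (mm. 50-51) form the presentation; fragmentation and cadence (measures 52-55) form the continuation — the 8-bar whole is a sentence.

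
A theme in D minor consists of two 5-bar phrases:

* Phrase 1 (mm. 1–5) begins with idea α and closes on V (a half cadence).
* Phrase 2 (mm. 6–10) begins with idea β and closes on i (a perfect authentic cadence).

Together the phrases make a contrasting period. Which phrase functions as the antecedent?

The phrase ending with the weaker cadence (half cadence) is the antecedent; the one ending more conclusively (perfect authentic cadence) is the consequent. The antecedent is phrase 1.

phrase 1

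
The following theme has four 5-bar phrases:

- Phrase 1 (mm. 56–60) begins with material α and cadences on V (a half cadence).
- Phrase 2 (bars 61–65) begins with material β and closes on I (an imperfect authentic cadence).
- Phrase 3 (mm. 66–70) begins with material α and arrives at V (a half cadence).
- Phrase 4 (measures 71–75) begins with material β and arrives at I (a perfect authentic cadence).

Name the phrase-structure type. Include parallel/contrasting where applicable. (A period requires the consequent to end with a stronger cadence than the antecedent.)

Four phrases in two halves: the first half (bars 56-65) ends with an imperfect authentic cadence, the second (measures 66–75) with a perfect authentic cadence — a large antecedent–consequent pair, i.e. a double period.
Phrase 3 begins with the same material as phrase 1, making it parallel.

parallel double period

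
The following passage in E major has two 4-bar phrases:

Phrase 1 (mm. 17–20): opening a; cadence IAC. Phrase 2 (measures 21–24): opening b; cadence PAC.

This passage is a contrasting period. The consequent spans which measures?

measures 21–24

The antecedent is the phrase ending with the weaker cadence (imperfect authentic cadence, phrase 1) and the consequent the one ending more conclusively (perfect authentic cadence, phrase 2); the consequent is bars 21-24.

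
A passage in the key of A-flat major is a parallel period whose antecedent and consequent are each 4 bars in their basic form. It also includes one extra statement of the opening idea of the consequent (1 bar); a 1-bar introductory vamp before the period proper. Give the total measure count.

Basic parallel period: 4 + 4 = 8 bars.
8 (basic form) + 1 (extra statement) + 1 (introduction) = 10.

10 measures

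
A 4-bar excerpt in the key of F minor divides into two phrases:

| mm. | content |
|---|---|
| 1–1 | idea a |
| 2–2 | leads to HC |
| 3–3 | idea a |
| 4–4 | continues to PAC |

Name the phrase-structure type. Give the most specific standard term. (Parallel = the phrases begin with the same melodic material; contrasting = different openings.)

parallel period

Phrase 1 ends with a half cadence (weaker) and phrase 2 with a perfect authentic cadence (stronger): antecedent + consequent = a period.
The two phrases open with the same material (a / a), so the period is parallel.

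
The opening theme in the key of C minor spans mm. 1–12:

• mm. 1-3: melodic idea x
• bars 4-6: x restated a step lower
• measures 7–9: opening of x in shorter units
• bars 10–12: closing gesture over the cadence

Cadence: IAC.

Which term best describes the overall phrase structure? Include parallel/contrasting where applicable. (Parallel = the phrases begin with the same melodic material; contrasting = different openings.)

Basic idea (mm. 1–3) + its repetition (mm. 4–6) form the presentation; fragmentation and cadence (mm. 7–12) form the continuation — the 12-bar whole is a sentence.

sentence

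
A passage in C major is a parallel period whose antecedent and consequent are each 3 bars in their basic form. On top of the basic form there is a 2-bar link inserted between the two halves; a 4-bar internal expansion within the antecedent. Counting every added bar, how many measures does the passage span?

12 measures

Basic parallel period: 3 + 3 = 6 bars.
6 (basic form) + 2 (link) + 4 (internal expansion) = 12.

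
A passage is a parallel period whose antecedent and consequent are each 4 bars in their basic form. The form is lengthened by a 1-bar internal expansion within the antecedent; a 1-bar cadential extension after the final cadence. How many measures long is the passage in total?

10 measures

Basic parallel period: 4 + 4 = 8 bars.
8 (basic form) + 1 (internal expansion) + 1 (cadential extension) = 10.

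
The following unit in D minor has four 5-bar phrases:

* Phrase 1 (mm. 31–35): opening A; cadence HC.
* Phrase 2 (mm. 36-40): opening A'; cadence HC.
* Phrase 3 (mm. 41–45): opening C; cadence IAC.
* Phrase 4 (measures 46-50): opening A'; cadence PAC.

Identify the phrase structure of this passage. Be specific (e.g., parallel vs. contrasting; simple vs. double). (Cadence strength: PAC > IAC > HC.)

contrasting double period

Four phrases in two halves: the first half (measures 31–40) ends with a half cadence, the second (measures 41–50) with a perfect authentic cadence — a large antecedent–consequent pair, i.e. a double period.
Phrase 3 begins with different material from phrase 1, making it contrasting.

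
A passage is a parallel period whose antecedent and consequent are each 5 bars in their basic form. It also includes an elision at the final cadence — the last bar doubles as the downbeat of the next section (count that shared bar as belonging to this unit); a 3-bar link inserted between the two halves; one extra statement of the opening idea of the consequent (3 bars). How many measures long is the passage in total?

16 measures

Basic parallel period: 5 + 5 = 10 bars.
10 (basic form) + 3 (link) + 3 (extra statement) = 16.
The elision shares a bar with the next section but does not change this unit's count.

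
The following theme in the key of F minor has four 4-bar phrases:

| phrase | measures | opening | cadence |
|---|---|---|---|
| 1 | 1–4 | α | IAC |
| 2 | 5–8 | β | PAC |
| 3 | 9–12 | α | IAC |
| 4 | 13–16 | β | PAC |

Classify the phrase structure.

The cadence pattern IAC–PAC–IAC–PAC is weak–strong twice, and phrases 3–4 restate phrases 1–2: a period heard twice, not a double period (which would end weakly at phrase 2).

repeated period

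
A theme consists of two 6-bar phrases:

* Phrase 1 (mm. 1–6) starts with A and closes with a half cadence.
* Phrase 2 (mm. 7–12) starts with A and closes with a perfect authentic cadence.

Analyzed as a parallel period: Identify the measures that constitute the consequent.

measures 7–12

The antecedent is the phrase ending with the weaker cadence (half cadence, phrase 1) and the consequent the one ending more conclusively (perfect authentic cadence, phrase 2); the consequent is bars 7–12.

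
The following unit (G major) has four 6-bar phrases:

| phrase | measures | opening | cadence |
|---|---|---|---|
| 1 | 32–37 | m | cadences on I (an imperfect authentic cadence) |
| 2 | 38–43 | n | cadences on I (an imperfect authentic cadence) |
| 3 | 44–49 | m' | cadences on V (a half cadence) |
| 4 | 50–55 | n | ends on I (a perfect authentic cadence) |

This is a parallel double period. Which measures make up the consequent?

measures 44–55

In a double period the first pair of phrases (ending imperfect authentic cadence) is the large antecedent and the second pair (ending perfect authentic cadence) is the large consequent; the consequent is measures 44–55.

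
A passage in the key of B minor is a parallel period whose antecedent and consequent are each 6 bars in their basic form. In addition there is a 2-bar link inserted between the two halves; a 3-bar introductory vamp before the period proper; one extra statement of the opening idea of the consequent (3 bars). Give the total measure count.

Basic parallel period: 6 + 6 = 12 bars.
12 (basic form) + 2 (link) + 3 (introduction) + 3 (extra statement) = 20.

20 measures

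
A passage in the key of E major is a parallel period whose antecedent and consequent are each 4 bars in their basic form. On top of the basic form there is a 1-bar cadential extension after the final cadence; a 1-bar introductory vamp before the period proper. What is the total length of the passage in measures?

Basic parallel period: 4 + 4 = 8 bars.
8 (basic form) + 1 (cadential extension) + 1 (introduction) = 10.

10 measures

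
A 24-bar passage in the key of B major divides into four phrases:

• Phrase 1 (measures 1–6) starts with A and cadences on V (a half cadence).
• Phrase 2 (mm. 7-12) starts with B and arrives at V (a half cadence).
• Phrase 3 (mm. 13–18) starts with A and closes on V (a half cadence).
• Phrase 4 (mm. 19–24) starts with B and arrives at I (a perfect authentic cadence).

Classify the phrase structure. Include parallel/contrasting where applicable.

parallel double period

Four phrases in two halves: the first half (measures 1–12) ends with a half cadence, the second (measures 13–24) with a perfect authentic cadence — a large antecedent–consequent pair, i.e. a double period.
Phrase 3 begins with the same material as phrase 1, making it parallel.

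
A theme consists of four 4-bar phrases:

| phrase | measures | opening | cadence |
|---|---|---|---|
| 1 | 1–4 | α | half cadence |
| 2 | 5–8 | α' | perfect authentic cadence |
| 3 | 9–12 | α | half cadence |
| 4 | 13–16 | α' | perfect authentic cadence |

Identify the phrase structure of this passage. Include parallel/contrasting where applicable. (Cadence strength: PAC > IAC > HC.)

repeated period

The cadence pattern HC–PAC–HC–PAC is weak–strong twice, and phrases 3–4 restate phrases 1–2: a period heard twice, not a double period (which would end weakly at phrase 2).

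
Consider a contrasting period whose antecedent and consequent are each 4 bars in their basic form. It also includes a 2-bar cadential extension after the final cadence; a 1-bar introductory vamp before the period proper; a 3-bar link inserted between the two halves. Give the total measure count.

14 measures

Basic contrasting period: 4 + 4 = 8 bars.
8 (basic form) + 2 (cadential extension) + 1 (introduction) + 3 (link) = 14.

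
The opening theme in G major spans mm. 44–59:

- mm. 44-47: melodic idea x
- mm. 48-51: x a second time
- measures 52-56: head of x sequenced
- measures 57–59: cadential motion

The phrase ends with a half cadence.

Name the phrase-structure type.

Basic idea (mm. 44–47) + its repetition (mm. 48–51) form the presentation; fragmentation and cadence (measures 52-59) form the continuation — the 16-bar whole is a sentence.

sentence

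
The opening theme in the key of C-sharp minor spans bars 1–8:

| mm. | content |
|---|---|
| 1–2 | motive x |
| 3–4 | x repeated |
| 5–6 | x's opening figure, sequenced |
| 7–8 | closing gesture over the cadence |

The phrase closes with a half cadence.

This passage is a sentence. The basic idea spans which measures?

measures 1–2

The presentation of a sentence is the basic idea (mm. 1–2) plus its repetition (mm. 3–4); the basic idea is therefore measures 1–2.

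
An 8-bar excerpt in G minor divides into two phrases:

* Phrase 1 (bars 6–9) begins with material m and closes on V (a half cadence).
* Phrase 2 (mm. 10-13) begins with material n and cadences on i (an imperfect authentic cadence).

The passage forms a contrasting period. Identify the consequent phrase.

The phrase ending with the weaker cadence (half cadence) is the antecedent; the one ending more conclusively (imperfect authentic cadence) is the consequent. The consequent is phrase 2.

phrase 2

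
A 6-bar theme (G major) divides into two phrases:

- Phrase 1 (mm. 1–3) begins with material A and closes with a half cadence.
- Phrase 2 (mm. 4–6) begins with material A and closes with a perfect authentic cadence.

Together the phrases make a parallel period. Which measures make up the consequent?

measures 4–6

The phrase ending with the weaker cadence (half cadence) is the antecedent; the one ending more conclusively (perfect authentic cadence) is the consequent. The consequent is measures 4–6.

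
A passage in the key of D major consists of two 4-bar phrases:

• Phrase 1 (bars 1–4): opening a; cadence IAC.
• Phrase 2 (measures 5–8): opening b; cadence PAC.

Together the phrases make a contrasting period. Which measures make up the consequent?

measures 5–8

The phrase ending with the weaker cadence (imperfect authentic cadence) is the antecedent; the one ending more conclusively (perfect authentic cadence) is the consequent. The consequent is measures 5–8.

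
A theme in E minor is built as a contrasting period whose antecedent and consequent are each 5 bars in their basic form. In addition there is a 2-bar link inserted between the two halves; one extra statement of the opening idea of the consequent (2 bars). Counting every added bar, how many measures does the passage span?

14 measures

Basic contrasting period: 5 + 5 = 10 bars.
10 (basic form) + 2 (link) + 2 (extra statement) = 14.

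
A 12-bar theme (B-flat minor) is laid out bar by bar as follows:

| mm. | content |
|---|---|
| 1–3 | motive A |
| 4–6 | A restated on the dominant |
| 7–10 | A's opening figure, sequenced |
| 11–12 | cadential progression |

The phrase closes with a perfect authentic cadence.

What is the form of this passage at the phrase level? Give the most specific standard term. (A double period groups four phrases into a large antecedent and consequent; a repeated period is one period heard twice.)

sentence

Basic idea (bars 1–3) + its repetition (mm. 4–6) form the presentation; fragmentation and cadence (bars 7–12) form the continuation — the 12-bar whole is a sentence.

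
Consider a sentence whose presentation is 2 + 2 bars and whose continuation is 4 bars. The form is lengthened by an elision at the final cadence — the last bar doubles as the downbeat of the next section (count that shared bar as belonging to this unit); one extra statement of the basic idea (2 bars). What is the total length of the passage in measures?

10 measures

Basic sentence: 2 + 2 + 4 = 8 bars.
8 (basic form) + 2 (extra statement) = 10.
The elision shares a bar with the next section but does not change this unit's count.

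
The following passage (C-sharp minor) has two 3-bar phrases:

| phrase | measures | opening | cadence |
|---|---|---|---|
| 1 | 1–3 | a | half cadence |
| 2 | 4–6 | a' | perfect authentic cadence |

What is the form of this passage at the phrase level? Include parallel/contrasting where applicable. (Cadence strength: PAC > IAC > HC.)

parallel period

Phrase 1 ends with a half cadence (weaker) and phrase 2 with a perfect authentic cadence (stronger): antecedent + consequent = a period.
The two phrases open with the same material (a / a'), so the period is parallel.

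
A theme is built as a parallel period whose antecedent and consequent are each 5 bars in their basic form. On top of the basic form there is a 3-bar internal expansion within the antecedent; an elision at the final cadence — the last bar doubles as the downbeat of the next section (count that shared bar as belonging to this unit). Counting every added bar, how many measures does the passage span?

Basic parallel period: 5 + 5 = 10 bars.
10 (basic form) + 3 (internal expansion) = 13.
The elision shares a bar with the next section but does not change this unit's count.

13 measures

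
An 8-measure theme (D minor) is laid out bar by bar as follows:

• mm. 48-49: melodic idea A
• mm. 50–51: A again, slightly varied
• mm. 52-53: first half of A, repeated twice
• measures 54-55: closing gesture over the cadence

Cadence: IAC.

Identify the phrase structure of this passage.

sentence

Basic idea (measures 48-49) + its repetition (measures 50–51) form the presentation; fragmentation and cadence (mm. 52–55) form the continuation — the 8-bar whole is a sentence.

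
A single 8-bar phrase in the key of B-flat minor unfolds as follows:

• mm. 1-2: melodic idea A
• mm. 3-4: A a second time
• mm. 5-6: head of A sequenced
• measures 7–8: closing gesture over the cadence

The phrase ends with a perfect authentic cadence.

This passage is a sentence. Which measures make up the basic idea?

The presentation of a sentence is the basic idea (measures 1–2) plus its repetition (mm. 3–4); the basic idea is therefore mm. 1-2.

measures 1–2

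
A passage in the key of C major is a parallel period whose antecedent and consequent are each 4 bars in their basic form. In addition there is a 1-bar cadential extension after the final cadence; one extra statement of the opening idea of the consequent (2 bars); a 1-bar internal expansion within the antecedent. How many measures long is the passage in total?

Basic parallel period: 4 + 4 = 8 bars.
8 (basic form) + 1 (cadential extension) + 2 (extra statement) + 1 (internal expansion) = 12.

12 measures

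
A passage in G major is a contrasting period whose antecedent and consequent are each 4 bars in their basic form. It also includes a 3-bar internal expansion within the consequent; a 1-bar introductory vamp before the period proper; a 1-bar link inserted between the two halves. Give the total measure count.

Basic contrasting period: 4 + 4 = 8 bars.
8 (basic form) + 3 (internal expansion) + 1 (introduction) + 1 (link) = 13.

13 measures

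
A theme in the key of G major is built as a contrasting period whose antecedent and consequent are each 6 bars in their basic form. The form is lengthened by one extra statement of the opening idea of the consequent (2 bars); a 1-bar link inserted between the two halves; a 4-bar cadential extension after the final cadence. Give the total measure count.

Basic contrasting period: 6 + 6 = 12 bars.
12 (basic form) + 2 (extra statement) + 1 (link) + 4 (cadential extension) = 19.

19 measures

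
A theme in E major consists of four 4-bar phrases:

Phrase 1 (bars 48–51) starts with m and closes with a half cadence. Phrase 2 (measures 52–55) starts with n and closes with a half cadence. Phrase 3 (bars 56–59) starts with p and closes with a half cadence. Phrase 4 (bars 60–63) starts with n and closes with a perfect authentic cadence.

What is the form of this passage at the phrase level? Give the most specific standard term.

Four phrases in two halves: the first half (mm. 48–55) ends with a half cadence, the second (measures 56–63) with a perfect authentic cadence — a large antecedent–consequent pair, i.e. a double period.
Phrase 3 begins with different material from phrase 1, making it contrasting.

contrasting double period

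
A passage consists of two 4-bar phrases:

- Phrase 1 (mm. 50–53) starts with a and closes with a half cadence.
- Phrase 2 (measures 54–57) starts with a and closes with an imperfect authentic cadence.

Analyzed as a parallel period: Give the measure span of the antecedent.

The antecedent is the phrase ending with the weaker cadence (half cadence, phrase 1) and the consequent the one ending more conclusively (imperfect authentic cadence, phrase 2); the antecedent is bars 50–53.

measures 50–53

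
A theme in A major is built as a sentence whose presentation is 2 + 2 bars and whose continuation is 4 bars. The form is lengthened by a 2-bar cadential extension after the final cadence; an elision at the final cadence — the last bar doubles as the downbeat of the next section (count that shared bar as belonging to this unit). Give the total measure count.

10 measures

Basic sentence: 2 + 2 + 4 = 8 bars.
8 (basic form) + 2 (cadential extension) = 10.
The elision shares a bar with the next section but does not change this unit's count.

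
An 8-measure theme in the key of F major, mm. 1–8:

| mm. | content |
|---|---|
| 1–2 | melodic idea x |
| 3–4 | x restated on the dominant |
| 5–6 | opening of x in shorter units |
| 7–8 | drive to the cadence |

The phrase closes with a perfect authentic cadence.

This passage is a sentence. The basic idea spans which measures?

The presentation of a sentence is the basic idea (bars 1–2) plus its repetition (mm. 3-4); the basic idea is therefore mm. 1-2.

measures 1–2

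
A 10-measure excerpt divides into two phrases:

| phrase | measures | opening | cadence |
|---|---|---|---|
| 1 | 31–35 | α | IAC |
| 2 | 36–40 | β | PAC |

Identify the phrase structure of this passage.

Phrase 1 ends with an imperfect authentic cadence (weaker) and phrase 2 with a perfect authentic cadence (stronger): antecedent + consequent = a period.
The two phrases open with different material (α / β), so the period is contrasting.

contrasting period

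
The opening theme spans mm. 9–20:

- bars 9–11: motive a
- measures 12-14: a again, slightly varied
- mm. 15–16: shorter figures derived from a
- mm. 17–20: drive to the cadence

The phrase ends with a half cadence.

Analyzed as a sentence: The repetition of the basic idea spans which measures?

The presentation of a sentence is the basic idea (mm. 9–11) plus its repetition (bars 12-14); the repetition of the basic idea is therefore measures 12–14.

measures 12–14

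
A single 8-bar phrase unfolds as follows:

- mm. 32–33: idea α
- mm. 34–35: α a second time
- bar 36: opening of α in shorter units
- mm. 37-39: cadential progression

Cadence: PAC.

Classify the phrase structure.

sentence

Basic idea (measures 32-33) + its repetition (measures 34-35) form the presentation; fragmentation and cadence (bars 36–39) form the continuation — the 8-bar whole is a sentence.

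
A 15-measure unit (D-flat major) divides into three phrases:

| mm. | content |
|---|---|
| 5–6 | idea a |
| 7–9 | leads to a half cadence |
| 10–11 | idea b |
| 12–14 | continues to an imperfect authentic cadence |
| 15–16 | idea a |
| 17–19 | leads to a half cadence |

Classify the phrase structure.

The final phrase closes with a half cadence, which is not stronger than the preceding imperfect authentic cadence; the 3 phrases lack an overall antecedent–consequent design and so form a phrase group.

phrase group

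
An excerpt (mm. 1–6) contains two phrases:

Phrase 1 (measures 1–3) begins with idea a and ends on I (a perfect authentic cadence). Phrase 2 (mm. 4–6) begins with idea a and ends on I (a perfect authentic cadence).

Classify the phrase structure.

repeated phrase

Both phrases have the same opening (a) and the same cadence (perfect authentic cadence): the second is a restatement, not a consequent, so this is a repeated phrase rather than a period.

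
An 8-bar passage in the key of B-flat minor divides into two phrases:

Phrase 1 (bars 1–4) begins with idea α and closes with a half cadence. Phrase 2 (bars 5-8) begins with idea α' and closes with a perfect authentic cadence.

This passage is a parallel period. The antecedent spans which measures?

measures 1–4

The antecedent is the phrase ending with the weaker cadence (half cadence, phrase 1) and the consequent the one ending more conclusively (perfect authentic cadence, phrase 2); the antecedent is mm. 1-4.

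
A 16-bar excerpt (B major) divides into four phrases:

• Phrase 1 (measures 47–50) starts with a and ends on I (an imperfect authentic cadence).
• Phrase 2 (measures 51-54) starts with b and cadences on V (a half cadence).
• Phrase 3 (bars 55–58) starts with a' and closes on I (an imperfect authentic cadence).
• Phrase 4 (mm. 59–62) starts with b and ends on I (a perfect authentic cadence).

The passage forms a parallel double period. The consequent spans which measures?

measures 55–62

In a double period the four phrases pair into a large antecedent (phrases 1–2, ending half cadence) and a large consequent (phrases 3–4, ending perfect authentic cadence). The consequent spans bars 55–62.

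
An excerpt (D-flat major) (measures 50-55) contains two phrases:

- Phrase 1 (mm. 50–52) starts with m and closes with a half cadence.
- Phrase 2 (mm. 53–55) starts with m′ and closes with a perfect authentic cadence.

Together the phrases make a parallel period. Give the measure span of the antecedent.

The phrase ending with the weaker cadence (half cadence) is the antecedent; the one ending more conclusively (perfect authentic cadence) is the consequent. The antecedent is measures 50–52.

measures 50–52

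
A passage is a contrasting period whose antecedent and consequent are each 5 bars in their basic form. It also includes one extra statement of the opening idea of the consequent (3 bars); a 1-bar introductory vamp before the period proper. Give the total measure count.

Basic contrasting period: 5 + 5 = 10 bars.
10 (basic form) + 3 (extra statement) + 1 (introduction) = 14.

14 measures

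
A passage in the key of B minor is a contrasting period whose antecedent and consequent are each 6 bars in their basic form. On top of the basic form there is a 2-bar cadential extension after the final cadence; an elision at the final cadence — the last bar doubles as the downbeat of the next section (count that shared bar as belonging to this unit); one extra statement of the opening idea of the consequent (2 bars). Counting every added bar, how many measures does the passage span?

16 measures

Basic contrasting period: 6 + 6 = 12 bars.
12 (basic form) + 2 (cadential extension) + 2 (extra statement) = 16.
The elision shares a bar with the next section but does not change this unit's count.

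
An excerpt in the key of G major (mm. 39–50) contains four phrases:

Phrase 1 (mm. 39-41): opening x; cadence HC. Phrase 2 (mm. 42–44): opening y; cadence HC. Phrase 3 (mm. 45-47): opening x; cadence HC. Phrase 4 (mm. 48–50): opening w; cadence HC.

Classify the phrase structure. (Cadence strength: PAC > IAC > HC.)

phrase group

Phrase 4 ends with a half cadence, no stronger than phrase 2's half cadence, so the four phrases do not form a double period; nor do phrases 3–4 duplicate 1–2, so it is not a repeated period. With no phrase reaching a conclusive cadence, the passage is a phrase group.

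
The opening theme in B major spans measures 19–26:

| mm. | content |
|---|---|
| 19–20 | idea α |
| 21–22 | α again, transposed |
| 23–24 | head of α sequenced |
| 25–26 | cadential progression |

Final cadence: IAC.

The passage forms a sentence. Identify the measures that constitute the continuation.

After the presentation (mm. 19–22), the continuation covers the fragmentation through the cadence: bars 23-26.

measures 23–26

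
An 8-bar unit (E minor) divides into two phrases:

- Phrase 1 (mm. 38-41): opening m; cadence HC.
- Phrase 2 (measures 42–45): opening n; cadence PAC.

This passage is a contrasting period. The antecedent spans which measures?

The antecedent is the phrase ending with the weaker cadence (half cadence, phrase 1) and the consequent the one ending more conclusively (perfect authentic cadence, phrase 2); the antecedent is mm. 38-41.

measures 38–41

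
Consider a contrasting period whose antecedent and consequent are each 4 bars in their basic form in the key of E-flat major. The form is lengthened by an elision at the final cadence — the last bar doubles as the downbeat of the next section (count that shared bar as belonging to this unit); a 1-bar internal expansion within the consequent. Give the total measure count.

9 measures

Basic contrasting period: 4 + 4 = 8 bars.
8 (basic form) + 1 (internal expansion) = 9.
The elision shares a bar with the next section but does not change this unit's count.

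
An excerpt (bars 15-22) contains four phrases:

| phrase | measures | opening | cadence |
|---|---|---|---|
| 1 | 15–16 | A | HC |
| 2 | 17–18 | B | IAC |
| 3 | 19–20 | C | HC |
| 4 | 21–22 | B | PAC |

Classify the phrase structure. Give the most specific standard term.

contrasting double period

Four phrases in two halves: the first half (mm. 15–18) ends with an imperfect authentic cadence, the second (bars 19–22) with a perfect authentic cadence — a large antecedent–consequent pair, i.e. a double period.
Phrase 3 begins with different material from phrase 1, making it contrasting.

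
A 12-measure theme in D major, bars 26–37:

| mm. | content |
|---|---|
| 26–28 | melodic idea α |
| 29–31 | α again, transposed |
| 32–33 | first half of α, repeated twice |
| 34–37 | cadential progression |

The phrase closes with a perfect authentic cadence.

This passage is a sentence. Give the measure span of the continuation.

After the presentation (bars 26–31), the continuation covers the fragmentation through the cadence: bars 32–37.

measures 32–37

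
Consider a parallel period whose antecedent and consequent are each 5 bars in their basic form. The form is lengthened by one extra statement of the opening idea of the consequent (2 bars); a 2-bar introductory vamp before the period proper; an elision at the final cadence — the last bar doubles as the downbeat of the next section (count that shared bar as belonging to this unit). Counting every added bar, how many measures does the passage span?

Basic parallel period: 5 + 5 = 10 bars.
10 (basic form) + 2 (extra statement) + 2 (introduction) = 14.
The elision shares a bar with the next section but does not change this unit's count.

14 measures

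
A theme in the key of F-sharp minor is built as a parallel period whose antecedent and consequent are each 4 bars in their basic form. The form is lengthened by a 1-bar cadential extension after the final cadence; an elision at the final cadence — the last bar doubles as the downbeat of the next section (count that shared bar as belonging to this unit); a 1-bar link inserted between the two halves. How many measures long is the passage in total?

Basic parallel period: 4 + 4 = 8 bars.
8 (basic form) + 1 (cadential extension) + 1 (link) = 10.
The elision shares a bar with the next section but does not change this unit's count.

10 measures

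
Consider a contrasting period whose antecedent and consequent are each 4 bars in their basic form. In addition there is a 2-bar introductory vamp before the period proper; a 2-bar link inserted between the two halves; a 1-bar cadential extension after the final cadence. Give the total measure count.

Basic contrasting period: 4 + 4 = 8 bars.
8 (basic form) + 2 (introduction) + 2 (link) + 1 (cadential extension) = 13.

13 measures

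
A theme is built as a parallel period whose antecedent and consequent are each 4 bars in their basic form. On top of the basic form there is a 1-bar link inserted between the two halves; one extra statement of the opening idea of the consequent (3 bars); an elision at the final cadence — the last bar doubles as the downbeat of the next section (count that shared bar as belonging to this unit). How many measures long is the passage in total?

Basic parallel period: 4 + 4 = 8 bars.
8 (basic form) + 1 (link) + 3 (extra statement) = 12.
The elision shares a bar with the next section but does not change this unit's count.

12 measures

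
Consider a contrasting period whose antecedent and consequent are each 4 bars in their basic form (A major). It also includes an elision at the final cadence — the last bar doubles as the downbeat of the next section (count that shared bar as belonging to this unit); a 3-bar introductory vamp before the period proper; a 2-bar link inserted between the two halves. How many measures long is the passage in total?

Basic contrasting period: 4 + 4 = 8 bars.
8 (basic form) + 3 (introduction) + 2 (link) = 13.
The elision shares a bar with the next section but does not change this unit's count.

13 measures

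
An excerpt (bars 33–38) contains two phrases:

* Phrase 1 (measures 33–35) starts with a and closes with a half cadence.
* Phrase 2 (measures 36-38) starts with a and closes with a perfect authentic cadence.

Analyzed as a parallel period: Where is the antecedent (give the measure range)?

The antecedent is the phrase ending with the weaker cadence (half cadence, phrase 1) and the consequent the one ending more conclusively (perfect authentic cadence, phrase 2); the antecedent is mm. 33-35.

measures 33–35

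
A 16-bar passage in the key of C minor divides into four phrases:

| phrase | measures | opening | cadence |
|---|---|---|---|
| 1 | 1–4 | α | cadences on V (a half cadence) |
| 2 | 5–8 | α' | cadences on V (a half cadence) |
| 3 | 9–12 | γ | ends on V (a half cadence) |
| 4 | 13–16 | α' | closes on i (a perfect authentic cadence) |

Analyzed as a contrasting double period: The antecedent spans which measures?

measures 1–8

In a double period the four phrases pair into a large antecedent (phrases 1–2, ending half cadence) and a large consequent (phrases 3–4, ending perfect authentic cadence). The antecedent spans mm. 1–8.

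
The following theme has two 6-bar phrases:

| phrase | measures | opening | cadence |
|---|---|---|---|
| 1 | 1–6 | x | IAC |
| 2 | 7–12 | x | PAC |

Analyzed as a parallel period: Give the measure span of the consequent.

The antecedent is the phrase ending with the weaker cadence (imperfect authentic cadence, phrase 1) and the consequent the one ending more conclusively (perfect authentic cadence, phrase 2); the consequent is bars 7–12.

measures 7–12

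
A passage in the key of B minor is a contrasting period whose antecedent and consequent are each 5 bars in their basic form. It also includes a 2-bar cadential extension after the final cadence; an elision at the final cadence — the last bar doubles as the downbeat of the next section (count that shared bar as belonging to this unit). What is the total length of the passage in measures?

Basic contrasting period: 5 + 5 = 10 bars.
10 (basic form) + 2 (cadential extension) = 12.
The elision shares a bar with the next section but does not change this unit's count.

12 measures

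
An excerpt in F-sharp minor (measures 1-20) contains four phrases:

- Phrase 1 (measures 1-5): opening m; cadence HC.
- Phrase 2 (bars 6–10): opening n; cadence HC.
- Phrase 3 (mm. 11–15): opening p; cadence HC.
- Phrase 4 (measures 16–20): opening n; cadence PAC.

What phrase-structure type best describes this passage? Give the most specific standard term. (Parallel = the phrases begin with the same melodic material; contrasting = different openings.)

contrasting double period

Four phrases in two halves: the first half (mm. 1–10) ends with a half cadence, the second (measures 11–20) with a perfect authentic cadence — a large antecedent–consequent pair, i.e. a double period.
Phrase 3 begins with different material from phrase 1, making it contrasting.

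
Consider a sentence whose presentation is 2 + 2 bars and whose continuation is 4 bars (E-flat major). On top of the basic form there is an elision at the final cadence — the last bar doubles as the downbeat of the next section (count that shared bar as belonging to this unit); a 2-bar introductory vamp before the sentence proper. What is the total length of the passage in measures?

Basic sentence: 2 + 2 + 4 = 8 bars.
8 (basic form) + 2 (introduction) = 10.
The elision shares a bar with the next section but does not change this unit's count.

10 measures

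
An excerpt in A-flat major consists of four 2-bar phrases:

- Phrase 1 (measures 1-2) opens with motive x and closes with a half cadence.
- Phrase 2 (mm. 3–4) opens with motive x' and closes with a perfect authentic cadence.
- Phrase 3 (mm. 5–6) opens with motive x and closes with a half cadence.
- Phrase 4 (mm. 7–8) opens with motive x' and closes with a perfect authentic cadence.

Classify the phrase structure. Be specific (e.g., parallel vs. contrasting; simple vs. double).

The cadence pattern HC–PAC–HC–PAC is weak–strong twice, and phrases 3–4 restate phrases 1–2: a period heard twice, not a double period (which would end weakly at phrase 2).

repeated period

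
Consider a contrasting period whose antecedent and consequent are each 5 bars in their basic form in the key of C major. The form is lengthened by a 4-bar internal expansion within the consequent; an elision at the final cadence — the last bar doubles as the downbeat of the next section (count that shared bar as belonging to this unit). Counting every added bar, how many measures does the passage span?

Basic contrasting period: 5 + 5 = 10 bars.
10 (basic form) + 4 (internal expansion) = 14.
The elision shares a bar with the next section but does not change this unit's count.

14 measures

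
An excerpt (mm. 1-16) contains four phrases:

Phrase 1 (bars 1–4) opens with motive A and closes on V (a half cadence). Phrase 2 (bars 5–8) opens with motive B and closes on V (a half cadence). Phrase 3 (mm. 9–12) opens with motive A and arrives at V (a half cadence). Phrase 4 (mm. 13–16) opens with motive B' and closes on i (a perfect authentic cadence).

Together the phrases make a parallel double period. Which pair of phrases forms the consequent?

phrases 3 and 4

In a double period the first pair of phrases (ending half cadence) is the large antecedent and the second pair (ending perfect authentic cadence) is the large consequent; the consequent is phrases 3 and 4.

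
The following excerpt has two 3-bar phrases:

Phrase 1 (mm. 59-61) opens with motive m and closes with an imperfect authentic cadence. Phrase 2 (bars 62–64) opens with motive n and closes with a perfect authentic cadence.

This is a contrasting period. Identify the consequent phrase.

phrase 2

The phrase ending with the weaker cadence (imperfect authentic cadence) is the antecedent; the one ending more conclusively (perfect authentic cadence) is the consequent. The consequent is phrase 2.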